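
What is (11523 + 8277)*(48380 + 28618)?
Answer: 1524560400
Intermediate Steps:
(11523 + 8277)*(48380 + 28618) = 19800*76998 = 1524560400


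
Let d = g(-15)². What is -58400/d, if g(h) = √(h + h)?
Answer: 5840/3 ≈ 1946.7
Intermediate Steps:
g(h) = √2*√h (g(h) = √(2*h) = √2*√h)
d = -30 (d = (√2*√(-15))² = (√2*(I*√15))² = (I*√30)² = -30)
-58400/d = -58400/(-30) = -58400*(-1/30) = 5840/3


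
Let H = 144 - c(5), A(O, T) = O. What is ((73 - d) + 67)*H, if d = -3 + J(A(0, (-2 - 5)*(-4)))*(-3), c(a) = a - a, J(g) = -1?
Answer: 20160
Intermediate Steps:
c(a) = 0
d = 0 (d = -3 - 1*(-3) = -3 + 3 = 0)
H = 144 (H = 144 - 1*0 = 144 + 0 = 144)
((73 - d) + 67)*H = ((73 - 1*0) + 67)*144 = ((73 + 0) + 67)*144 = (73 + 67)*144 = 140*144 = 20160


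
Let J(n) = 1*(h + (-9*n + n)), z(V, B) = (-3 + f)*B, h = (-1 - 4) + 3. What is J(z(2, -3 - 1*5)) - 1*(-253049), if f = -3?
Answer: 252663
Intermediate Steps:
h = -2 (h = -5 + 3 = -2)
z(V, B) = -6*B (z(V, B) = (-3 - 3)*B = -6*B)
J(n) = -2 - 8*n (J(n) = 1*(-2 + (-9*n + n)) = 1*(-2 - 8*n) = -2 - 8*n)
J(z(2, -3 - 1*5)) - 1*(-253049) = (-2 - (-48)*(-3 - 1*5)) - 1*(-253049) = (-2 - (-48)*(-3 - 5)) + 253049 = (-2 - (-48)*(-8)) + 253049 = (-2 - 8*48) + 253049 = (-2 - 384) + 253049 = -386 + 253049 = 252663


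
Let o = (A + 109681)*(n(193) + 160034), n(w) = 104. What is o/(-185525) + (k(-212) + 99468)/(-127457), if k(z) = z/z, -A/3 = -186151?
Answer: -13637107145089069/23646459925 ≈ -5.7671e+5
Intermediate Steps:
A = 558453 (A = -3*(-186151) = 558453)
k(z) = 1
o = 106993642492 (o = (558453 + 109681)*(104 + 160034) = 668134*160138 = 106993642492)
o/(-185525) + (k(-212) + 99468)/(-127457) = 106993642492/(-185525) + (1 + 99468)/(-127457) = 106993642492*(-1/185525) + 99469*(-1/127457) = -106993642492/185525 - 99469/127457 = -13637107145089069/23646459925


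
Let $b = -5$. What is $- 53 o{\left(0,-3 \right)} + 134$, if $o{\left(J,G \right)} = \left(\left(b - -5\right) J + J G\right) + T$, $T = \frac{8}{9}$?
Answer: $\frac{782}{9} \approx 86.889$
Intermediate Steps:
$T = \frac{8}{9}$ ($T = 8 \cdot \frac{1}{9} = \frac{8}{9} \approx 0.88889$)
$o{\left(J,G \right)} = \frac{8}{9} + G J$ ($o{\left(J,G \right)} = \left(\left(-5 - -5\right) J + J G\right) + \frac{8}{9} = \left(\left(-5 + 5\right) J + G J\right) + \frac{8}{9} = \left(0 J + G J\right) + \frac{8}{9} = \left(0 + G J\right) + \frac{8}{9} = G J + \frac{8}{9} = \frac{8}{9} + G J$)
$- 53 o{\left(0,-3 \right)} + 134 = - 53 \left(\frac{8}{9} - 0\right) + 134 = - 53 \left(\frac{8}{9} + 0\right) + 134 = \left(-53\right) \frac{8}{9} + 134 = - \frac{424}{9} + 134 = \frac{782}{9}$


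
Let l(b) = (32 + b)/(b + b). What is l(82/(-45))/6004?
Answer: -679/492328 ≈ -0.0013792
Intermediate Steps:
l(b) = (32 + b)/(2*b) (l(b) = (32 + b)/((2*b)) = (32 + b)*(1/(2*b)) = (32 + b)/(2*b))
l(82/(-45))/6004 = ((32 + 82/(-45))/(2*((82/(-45)))))/6004 = ((32 + 82*(-1/45))/(2*((82*(-1/45)))))*(1/6004) = ((32 - 82/45)/(2*(-82/45)))*(1/6004) = ((½)*(-45/82)*(1358/45))*(1/6004) = -679/82*1/6004 = -679/492328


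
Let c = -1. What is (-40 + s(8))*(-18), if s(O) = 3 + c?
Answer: 684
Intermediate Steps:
s(O) = 2 (s(O) = 3 - 1 = 2)
(-40 + s(8))*(-18) = (-40 + 2)*(-18) = -38*(-18) = 684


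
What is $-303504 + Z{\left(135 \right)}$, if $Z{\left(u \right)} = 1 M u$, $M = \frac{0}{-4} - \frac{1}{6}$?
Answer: $- \frac{607053}{2} \approx -3.0353 \cdot 10^{5}$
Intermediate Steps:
$M = - \frac{1}{6}$ ($M = 0 \left(- \frac{1}{4}\right) - \frac{1}{6} = 0 - \frac{1}{6} = - \frac{1}{6} \approx -0.16667$)
$Z{\left(u \right)} = - \frac{u}{6}$ ($Z{\left(u \right)} = 1 \left(- \frac{1}{6}\right) u = - \frac{u}{6}$)
$-303504 + Z{\left(135 \right)} = -303504 - \frac{45}{2} = - \frac{607053}{2}$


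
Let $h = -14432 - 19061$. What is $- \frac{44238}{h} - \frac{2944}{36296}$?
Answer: $\frac{188382382}{151957741} \approx 1.2397$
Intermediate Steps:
$h = -33493$
$- \frac{44238}{h} - \frac{2944}{36296} = - \frac{44238}{-33493} - \frac{2944}{36296} = \left(-44238\right) \left(- \frac{1}{33493}\right) - \frac{368}{4537} = \frac{44238}{33493} - \frac{368}{4537} = \frac{188382382}{151957741}$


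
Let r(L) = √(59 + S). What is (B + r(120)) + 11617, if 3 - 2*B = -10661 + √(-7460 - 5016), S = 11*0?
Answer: 16949 + √59 - I*√3119 ≈ 16957.0 - 55.848*I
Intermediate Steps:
S = 0
B = 5332 - I*√3119 (B = 3/2 - (-10661 + √(-7460 - 5016))/2 = 3/2 - (-10661 + √(-12476))/2 = 3/2 - (-10661 + 2*I*√3119)/2 = 3/2 + (10661/2 - I*√3119) = 5332 - I*√3119 ≈ 5332.0 - 55.848*I)
r(L) = √59 (r(L) = √(59 + 0) = √59)
(B + r(120)) + 11617 = ((5332 - I*√3119) + √59) + 11617 = (5332 + √59 - I*√3119) + 11617 = 16949 + √59 - I*√3119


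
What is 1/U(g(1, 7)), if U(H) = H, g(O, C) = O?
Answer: 1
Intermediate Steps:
1/U(g(1, 7)) = 1/1 = 1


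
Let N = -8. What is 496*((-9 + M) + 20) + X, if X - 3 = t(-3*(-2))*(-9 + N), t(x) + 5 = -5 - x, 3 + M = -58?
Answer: -24525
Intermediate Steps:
M = -61 (M = -3 - 58 = -61)
t(x) = -10 - x (t(x) = -5 + (-5 - x) = -10 - x)
X = 275 (X = 3 + (-10 - (-3)*(-2))*(-9 - 8) = 3 + (-10 - 1*6)*(-17) = 3 + (-10 - 6)*(-17) = 3 - 16*(-17) = 3 + 272 = 275)
496*((-9 + M) + 20) + X = 496*((-9 - 61) + 20) + 275 = 496*(-70 + 20) + 275 = 496*(-50) + 275 = -24800 + 275 = -24525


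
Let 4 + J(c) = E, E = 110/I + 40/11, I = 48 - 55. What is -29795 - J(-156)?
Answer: -2292977/77 ≈ -29779.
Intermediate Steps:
I = -7
E = -930/77 (E = 110/(-7) + 40/11 = 110*(-⅐) + 40*(1/11) = -110/7 + 40/11 = -930/77 ≈ -12.078)
J(c) = -1238/77 (J(c) = -4 - 930/77 = -1238/77)
-29795 - J(-156) = -29795 - 1*(-1238/77) = -29795 + 1238/77 = -2292977/77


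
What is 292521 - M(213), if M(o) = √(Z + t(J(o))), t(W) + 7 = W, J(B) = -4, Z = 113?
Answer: 292521 - √102 ≈ 2.9251e+5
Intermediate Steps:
t(W) = -7 + W
M(o) = √102 (M(o) = √(113 + (-7 - 4)) = √(113 - 11) = √102)
292521 - M(213) = 292521 - √102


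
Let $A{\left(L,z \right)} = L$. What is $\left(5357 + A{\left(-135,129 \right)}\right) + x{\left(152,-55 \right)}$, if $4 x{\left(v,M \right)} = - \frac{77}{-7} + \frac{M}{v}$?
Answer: $\frac{3176593}{608} \approx 5224.7$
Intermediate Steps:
$x{\left(v,M \right)} = \frac{11}{4} + \frac{M}{4 v}$ ($x{\left(v,M \right)} = \frac{- \frac{77}{-7} + \frac{M}{v}}{4} = \frac{\left(-77\right) \left(- \frac{1}{7}\right) + \frac{M}{v}}{4} = \frac{11 + \frac{M}{v}}{4} = \frac{11}{4} + \frac{M}{4 v}$)
$\left(5357 + A{\left(-135,129 \right)}\right) + x{\left(152,-55 \right)} = \left(5357 - 135\right) + \frac{-55 + 11 \cdot 152}{4 \cdot 152} = 5222 + \frac{1}{4} \cdot \frac{1}{152} \left(-55 + 1672\right) = 5222 + \frac{1}{4} \cdot \frac{1}{152} \cdot 1617 = 5222 + \frac{1617}{608} = \frac{3176593}{608}$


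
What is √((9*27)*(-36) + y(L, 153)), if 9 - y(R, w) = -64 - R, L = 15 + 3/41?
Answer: I*√14557337/41 ≈ 93.059*I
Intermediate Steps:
L = 618/41 (L = 15 + 3*(1/41) = 15 + 3/41 = 618/41 ≈ 15.073)
y(R, w) = 73 + R (y(R, w) = 9 - (-64 - R) = 9 + (64 + R) = 73 + R)
√((9*27)*(-36) + y(L, 153)) = √((9*27)*(-36) + (73 + 618/41)) = √(243*(-36) + 3611/41) = √(-8748 + 3611/41) = √(-355057/41) = I*√14557337/41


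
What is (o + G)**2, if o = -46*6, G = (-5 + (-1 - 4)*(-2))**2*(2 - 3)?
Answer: 90601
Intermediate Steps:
G = -25 (G = (-5 - 5*(-2))**2*(-1) = (-5 + 10)**2*(-1) = 5**2*(-1) = 25*(-1) = -25)
o = -276
(o + G)**2 = (-276 - 25)**2 = (-301)**2 = 90601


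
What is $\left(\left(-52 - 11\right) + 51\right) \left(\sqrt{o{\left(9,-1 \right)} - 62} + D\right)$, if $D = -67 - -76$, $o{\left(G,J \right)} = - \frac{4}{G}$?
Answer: $-108 - 4 i \sqrt{562} \approx -108.0 - 94.826 i$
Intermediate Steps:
$D = 9$ ($D = -67 + 76 = 9$)
$\left(\left(-52 - 11\right) + 51\right) \left(\sqrt{o{\left(9,-1 \right)} - 62} + D\right) = \left(\left(-52 - 11\right) + 51\right) \left(\sqrt{- \frac{4}{9} - 62} + 9\right) = \left(-63 + 51\right) \left(\sqrt{\left(-4\right) \frac{1}{9} - 62} + 9\right) = - 12 \left(\sqrt{- \frac{4}{9} - 62} + 9\right) = - 12 \left(\sqrt{- \frac{562}{9}} + 9\right) = - 12 \left(\frac{i \sqrt{562}}{3} + 9\right) = - 12 \left(9 + \frac{i \sqrt{562}}{3}\right) = -108 - 4 i \sqrt{562}$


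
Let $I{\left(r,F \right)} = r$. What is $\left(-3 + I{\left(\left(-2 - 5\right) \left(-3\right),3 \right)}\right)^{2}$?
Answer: $324$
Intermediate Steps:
$\left(-3 + I{\left(\left(-2 - 5\right) \left(-3\right),3 \right)}\right)^{2} = \left(-3 + \left(-2 - 5\right) \left(-3\right)\right)^{2} = \left(-3 - -21\right)^{2} = \left(-3 + 21\right)^{2} = 18^{2} = 324$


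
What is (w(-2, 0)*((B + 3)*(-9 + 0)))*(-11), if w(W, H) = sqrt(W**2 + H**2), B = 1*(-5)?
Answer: -396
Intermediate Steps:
B = -5
w(W, H) = sqrt(H**2 + W**2)
(w(-2, 0)*((B + 3)*(-9 + 0)))*(-11) = (sqrt(0**2 + (-2)**2)*((-5 + 3)*(-9 + 0)))*(-11) = (sqrt(0 + 4)*(-2*(-9)))*(-11) = (sqrt(4)*18)*(-11) = (2*18)*(-11) = 36*(-11) = -396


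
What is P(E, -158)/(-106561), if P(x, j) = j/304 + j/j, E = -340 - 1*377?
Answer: -73/16197272 ≈ -4.5069e-6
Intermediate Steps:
E = -717 (E = -340 - 377 = -717)
P(x, j) = 1 + j/304 (P(x, j) = j*(1/304) + 1 = j/304 + 1 = 1 + j/304)
P(E, -158)/(-106561) = (1 + (1/304)*(-158))/(-106561) = (1 - 79/152)*(-1/106561) = (73/152)*(-1/106561) = -73/16197272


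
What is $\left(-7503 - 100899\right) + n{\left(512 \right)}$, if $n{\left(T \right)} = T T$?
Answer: $153742$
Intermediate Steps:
$n{\left(T \right)} = T^{2}$
$\left(-7503 - 100899\right) + n{\left(512 \right)} = \left(-7503 - 100899\right) + 512^{2} = -108402 + 262144 = 153742$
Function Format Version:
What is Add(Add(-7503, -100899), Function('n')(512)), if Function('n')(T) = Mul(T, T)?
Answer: 153742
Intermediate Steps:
Function('n')(T) = Pow(T, 2)
Add(Add(-7503, -100899), Function('n')(512)) = Add(Add(-7503, -100899), Pow(512, 2)) = Add(-108402, 262144) = 153742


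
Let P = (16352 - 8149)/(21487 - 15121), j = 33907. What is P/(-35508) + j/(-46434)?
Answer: -1277475394133/1749353958792 ≈ -0.73026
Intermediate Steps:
P = 8203/6366 ≈ 1.2886
P/(-35508) + j/(-46434) = (8203/6366)/(-35508) + 33907/(-46434) = (8203/6366)*(-1/35508) + 33907*(-1/46434) = -8203/226043928 - 33907/46434 = -1277475394133/1749353958792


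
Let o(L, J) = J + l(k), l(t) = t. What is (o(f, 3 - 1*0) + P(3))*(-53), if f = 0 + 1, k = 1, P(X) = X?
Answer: -371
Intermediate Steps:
f = 1
o(L, J) = 1 + J (o(L, J) = J + 1 = 1 + J)
(o(f, 3 - 1*0) + P(3))*(-53) = ((1 + (3 - 1*0)) + 3)*(-53) = ((1 + (3 + 0)) + 3)*(-53) = ((1 + 3) + 3)*(-53) = (4 + 3)*(-53) = 7*(-53) = -371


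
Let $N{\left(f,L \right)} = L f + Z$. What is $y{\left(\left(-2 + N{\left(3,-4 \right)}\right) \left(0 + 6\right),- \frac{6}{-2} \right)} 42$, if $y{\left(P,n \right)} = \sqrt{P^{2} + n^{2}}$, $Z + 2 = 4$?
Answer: $126 \sqrt{577} \approx 3026.6$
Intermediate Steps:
$Z = 2$ ($Z = -2 + 4 = 2$)
$N{\left(f,L \right)} = 2 + L f$ ($N{\left(f,L \right)} = L f + 2 = 2 + L f$)
$y{\left(\left(-2 + N{\left(3,-4 \right)}\right) \left(0 + 6\right),- \frac{6}{-2} \right)} 42 = \sqrt{\left(\left(-2 + \left(2 - 12\right)\right) \left(0 + 6\right)\right)^{2} + \left(- \frac{6}{-2}\right)^{2}} \cdot 42 = \sqrt{\left(\left(-2 + \left(2 - 12\right)\right) 6\right)^{2} + \left(\left(-6\right) \left(- \frac{1}{2}\right)\right)^{2}} \cdot 42 = \sqrt{\left(\left(-2 - 10\right) 6\right)^{2} + 3^{2}} \cdot 42 = \sqrt{\left(\left(-12\right) 6\right)^{2} + 9} \cdot 42 = \sqrt{\left(-72\right)^{2} + 9} \cdot 42 = \sqrt{5184 + 9} \cdot 42 = \sqrt{5193} \cdot 42 = 3 \sqrt{577} \cdot 42 = 126 \sqrt{577}$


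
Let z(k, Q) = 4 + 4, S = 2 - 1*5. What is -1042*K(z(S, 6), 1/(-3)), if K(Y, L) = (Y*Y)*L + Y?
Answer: 41680/3 ≈ 13893.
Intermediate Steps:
S = -3 (S = 2 - 5 = -3)
z(k, Q) = 8
K(Y, L) = Y + L*Y² (K(Y, L) = Y²*L + Y = L*Y² + Y = Y + L*Y²)
-1042*K(z(S, 6), 1/(-3)) = -8336*(1 + 8/(-3)) = -8336*(1 - ⅓*8) = -8336*(1 - 8/3) = -8336*(-5)/3 = -1042*(-40/3) = 41680/3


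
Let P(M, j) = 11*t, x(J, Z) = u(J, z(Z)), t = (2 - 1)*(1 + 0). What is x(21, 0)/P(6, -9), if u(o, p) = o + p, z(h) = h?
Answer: 21/11 ≈ 1.9091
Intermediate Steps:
t = 1 (t = 1*1 = 1)
x(J, Z) = J + Z
P(M, j) = 11 (P(M, j) = 11*1 = 11)
x(21, 0)/P(6, -9) = (21 + 0)/11 = 21*(1/11) = 21/11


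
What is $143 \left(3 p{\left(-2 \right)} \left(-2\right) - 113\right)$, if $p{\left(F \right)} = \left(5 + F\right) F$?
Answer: $-11011$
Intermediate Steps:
$p{\left(F \right)} = F \left(5 + F\right)$
$143 \left(3 p{\left(-2 \right)} \left(-2\right) - 113\right) = 143 \left(3 \left(- 2 \left(5 - 2\right)\right) \left(-2\right) - 113\right) = 143 \left(3 \left(\left(-2\right) 3\right) \left(-2\right) - 113\right) = 143 \left(3 \left(-6\right) \left(-2\right) - 113\right) = 143 \left(\left(-18\right) \left(-2\right) - 113\right) = 143 \left(36 - 113\right) = 143 \left(-77\right) = -11011$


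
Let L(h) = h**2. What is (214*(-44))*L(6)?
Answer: -338976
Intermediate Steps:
(214*(-44))*L(6) = (214*(-44))*6**2 = -9416*36 = -338976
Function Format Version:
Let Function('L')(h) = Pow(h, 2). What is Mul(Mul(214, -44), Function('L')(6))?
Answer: -338976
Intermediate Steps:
Mul(Mul(214, -44), Function('L')(6)) = Mul(Mul(214, -44), Pow(6, 2)) = Mul(-9416, 36) = -338976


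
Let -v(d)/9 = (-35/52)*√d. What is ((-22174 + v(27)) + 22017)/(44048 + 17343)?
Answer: -157/61391 + 945*√3/3192332 ≈ -0.0020447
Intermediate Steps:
v(d) = 315*√d/52 (v(d) = -9*(-35/52)*√d = -9*(-35*1/52)*√d = -(-315)*√d/52 = 315*√d/52)
((-22174 + v(27)) + 22017)/(44048 + 17343) = ((-22174 + 315*√27/52) + 22017)/(44048 + 17343) = ((-22174 + 315*(3*√3)/52) + 22017)/61391 = ((-22174 + 945*√3/52) + 22017)*(1/61391) = (-157 + 945*√3/52)*(1/61391) = -157/61391 + 945*√3/3192332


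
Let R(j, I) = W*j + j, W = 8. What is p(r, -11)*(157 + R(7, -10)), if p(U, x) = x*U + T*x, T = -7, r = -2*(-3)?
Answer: 2420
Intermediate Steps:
r = 6
R(j, I) = 9*j (R(j, I) = 8*j + j = 9*j)
p(U, x) = -7*x + U*x (p(U, x) = x*U - 7*x = U*x - 7*x = -7*x + U*x)
p(r, -11)*(157 + R(7, -10)) = (-11*(-7 + 6))*(157 + 9*7) = (-11*(-1))*(157 + 63) = 11*220 = 2420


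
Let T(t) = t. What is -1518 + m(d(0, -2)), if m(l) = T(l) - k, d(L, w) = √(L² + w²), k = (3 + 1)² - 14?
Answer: -1518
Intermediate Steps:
k = 2 (k = 4² - 14 = 16 - 14 = 2)
m(l) = -2 + l (m(l) = l - 1*2 = l - 2 = -2 + l)
-1518 + m(d(0, -2)) = -1518 + (-2 + √(0² + (-2)²)) = -1518 + (-2 + √(0 + 4)) = -1518 + (-2 + √4) = -1518 + (-2 + 2) = -1518 + 0 = -1518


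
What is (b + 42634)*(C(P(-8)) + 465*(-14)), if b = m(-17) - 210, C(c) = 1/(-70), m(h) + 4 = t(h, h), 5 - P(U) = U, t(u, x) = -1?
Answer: -19330380719/70 ≈ -2.7615e+8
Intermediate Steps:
P(U) = 5 - U
m(h) = -5 (m(h) = -4 - 1 = -5)
C(c) = -1/70
b = -215 (b = -5 - 210 = -215)
(b + 42634)*(C(P(-8)) + 465*(-14)) = (-215 + 42634)*(-1/70 + 465*(-14)) = 42419*(-1/70 - 6510) = 42419*(-455701/70) = -19330380719/70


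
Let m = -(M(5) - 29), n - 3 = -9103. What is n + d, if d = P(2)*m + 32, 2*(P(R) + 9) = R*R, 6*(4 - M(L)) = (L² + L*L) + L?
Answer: -55843/6 ≈ -9307.2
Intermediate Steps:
M(L) = 4 - L²/3 - L/6 (M(L) = 4 - ((L² + L*L) + L)/6 = 4 - ((L² + L²) + L)/6 = 4 - (2*L² + L)/6 = 4 - (L + 2*L²)/6 = 4 + (-L²/3 - L/6) = 4 - L²/3 - L/6)
P(R) = -9 + R²/2 (P(R) = -9 + (R*R)/2 = -9 + R²/2)
n = -9100 (n = 3 - 9103 = -9100)
m = 205/6 (m = -((4 - ⅓*5² - ⅙*5) - 29) = -((4 - ⅓*25 - ⅚) - 29) = -((4 - 25/3 - ⅚) - 29) = -(-31/6 - 29) = -1*(-205/6) = 205/6 ≈ 34.167)
d = -1243/6 (d = (-9 + (½)*2²)*(205/6) + 32 = (-9 + (½)*4)*(205/6) + 32 = (-9 + 2)*(205/6) + 32 = -7*205/6 + 32 = -1435/6 + 32 = -1243/6 ≈ -207.17)
n + d = -9100 - 1243/6 = -55843/6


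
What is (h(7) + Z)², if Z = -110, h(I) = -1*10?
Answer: 14400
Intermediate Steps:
h(I) = -10
(h(7) + Z)² = (-10 - 110)² = (-120)² = 14400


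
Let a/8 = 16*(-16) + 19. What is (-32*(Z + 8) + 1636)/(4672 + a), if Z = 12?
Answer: 249/694 ≈ 0.35879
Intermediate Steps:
a = -1896 (a = 8*(16*(-16) + 19) = 8*(-256 + 19) = 8*(-237) = -1896)
(-32*(Z + 8) + 1636)/(4672 + a) = (-32*(12 + 8) + 1636)/(4672 - 1896) = (-32*20 + 1636)/2776 = (-640 + 1636)*(1/2776) = 996*(1/2776) = 249/694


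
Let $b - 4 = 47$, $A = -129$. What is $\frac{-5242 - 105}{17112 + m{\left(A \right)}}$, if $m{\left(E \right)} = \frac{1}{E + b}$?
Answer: $- \frac{417066}{1334735} \approx -0.31247$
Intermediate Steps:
$b = 51$ ($b = 4 + 47 = 51$)
$m{\left(E \right)} = \frac{1}{51 + E}$ ($m{\left(E \right)} = \frac{1}{E + 51} = \frac{1}{51 + E}$)
$\frac{-5242 - 105}{17112 + m{\left(A \right)}} = \frac{-5242 - 105}{17112 + \frac{1}{51 - 129}} = \frac{-5242 - 105}{17112 + \frac{1}{-78}} = - \frac{5347}{17112 - \frac{1}{78}} = - \frac{5347}{\frac{1334735}{78}} = \left(-5347\right) \frac{78}{1334735} = - \frac{417066}{1334735}$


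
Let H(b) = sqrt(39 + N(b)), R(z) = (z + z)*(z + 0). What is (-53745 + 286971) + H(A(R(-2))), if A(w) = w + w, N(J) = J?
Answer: 233226 + sqrt(55) ≈ 2.3323e+5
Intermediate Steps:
R(z) = 2*z**2 (R(z) = (2*z)*z = 2*z**2)
A(w) = 2*w
H(b) = sqrt(39 + b)
(-53745 + 286971) + H(A(R(-2))) = (-53745 + 286971) + sqrt(39 + 2*(2*(-2)**2)) = 233226 + sqrt(39 + 2*(2*4)) = 233226 + sqrt(39 + 2*8) = 233226 + sqrt(39 + 16) = 233226 + sqrt(55)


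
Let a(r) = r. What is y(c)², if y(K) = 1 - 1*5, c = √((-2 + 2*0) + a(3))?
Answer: 16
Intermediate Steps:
c = 1 (c = √((-2 + 2*0) + 3) = √((-2 + 0) + 3) = √(-2 + 3) = √1 = 1)
y(K) = -4 (y(K) = 1 - 5 = -4)
y(c)² = (-4)² = 16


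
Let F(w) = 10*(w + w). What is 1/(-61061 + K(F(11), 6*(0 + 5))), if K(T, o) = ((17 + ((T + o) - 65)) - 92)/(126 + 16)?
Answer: -71/4335276 ≈ -1.6377e-5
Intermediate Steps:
F(w) = 20*w (F(w) = 10*(2*w) = 20*w)
K(T, o) = -70/71 + T/142 + o/142 (K(T, o) = ((17 + (-65 + T + o)) - 92)/142 = ((-48 + T + o) - 92)*(1/142) = (-140 + T + o)*(1/142) = -70/71 + T/142 + o/142)
1/(-61061 + K(F(11), 6*(0 + 5))) = 1/(-61061 + (-70/71 + (20*11)/142 + (6*(0 + 5))/142)) = 1/(-61061 + (-70/71 + (1/142)*220 + (6*5)/142)) = 1/(-61061 + (-70/71 + 110/71 + (1/142)*30)) = 1/(-61061 + (-70/71 + 110/71 + 15/71)) = 1/(-61061 + 55/71) = 1/(-4335276/71) = -71/4335276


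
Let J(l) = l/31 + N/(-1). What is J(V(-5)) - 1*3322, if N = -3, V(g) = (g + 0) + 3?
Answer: -102891/31 ≈ -3319.1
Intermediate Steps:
V(g) = 3 + g (V(g) = g + 3 = 3 + g)
J(l) = 3 + l/31 (J(l) = l/31 - 3/(-1) = l*(1/31) - 3*(-1) = l/31 + 3 = 3 + l/31)
J(V(-5)) - 1*3322 = (3 + (3 - 5)/31) - 1*3322 = (3 + (1/31)*(-2)) - 3322 = (3 - 2/31) - 3322 = 91/31 - 3322 = -102891/31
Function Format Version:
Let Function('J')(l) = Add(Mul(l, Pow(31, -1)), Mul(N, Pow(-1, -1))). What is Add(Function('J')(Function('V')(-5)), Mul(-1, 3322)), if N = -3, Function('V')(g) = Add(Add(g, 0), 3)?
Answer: Rational(-102891, 31) ≈ -3319.1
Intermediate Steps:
Function('V')(g) = Add(3, g) (Function('V')(g) = Add(g, 3) = Add(3, g))
Function('J')(l) = Add(3, Mul(Rational(1, 31), l)) (Function('J')(l) = Add(Mul(l, Pow(31, -1)), Mul(-3, Pow(-1, -1))) = Add(Mul(l, Rational(1, 31)), Mul(-3, -1)) = Add(Mul(Rational(1, 31), l), 3) = Add(3, Mul(Rational(1, 31), l)))
Add(Function('J')(Function('V')(-5)), Mul(-1, 3322)) = Add(Add(3, Mul(Rational(1, 31), Add(3, -5))), Mul(-1, 3322)) = Add(Add(3, Mul(Rational(1, 31), -2)), -3322) = Add(Add(3, Rational(-2, 31)), -3322) = Add(Rational(91, 31), -3322) = Rational(-102891, 31)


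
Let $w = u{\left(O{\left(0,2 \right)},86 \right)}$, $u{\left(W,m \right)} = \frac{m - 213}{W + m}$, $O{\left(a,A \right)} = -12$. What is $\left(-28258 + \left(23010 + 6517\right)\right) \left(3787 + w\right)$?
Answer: $\frac{355460859}{74} \approx 4.8035 \cdot 10^{6}$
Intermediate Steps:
$u{\left(W,m \right)} = \frac{-213 + m}{W + m}$
$w = - \frac{127}{74}$ ($w = \frac{-213 + 86}{-12 + 86} = \frac{1}{74} \left(-127\right) = - \frac{127}{74} \approx -1.7162$)
$\left(-28258 + \left(23010 + 6517\right)\right) \left(3787 + w\right) = \left(-28258 + \left(23010 + 6517\right)\right) \left(3787 - \frac{127}{74}\right) = \left(-28258 + 29527\right) \frac{280111}{74} = 1269 \cdot \frac{280111}{74} = \frac{355460859}{74}$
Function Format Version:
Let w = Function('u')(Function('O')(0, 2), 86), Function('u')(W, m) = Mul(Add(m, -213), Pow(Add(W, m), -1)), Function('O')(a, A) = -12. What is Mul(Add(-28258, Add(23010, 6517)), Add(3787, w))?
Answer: Rational(355460859, 74) ≈ 4.8035e+6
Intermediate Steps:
Function('u')(W, m) = Mul(Pow(Add(W, m), -1), Add(-213, m)) (Function('u')(W, m) = Mul(Add(-213, m), Pow(Add(W, m), -1)) = Mul(Pow(Add(W, m), -1), Add(-213, m)))
w = Rational(-127, 74) (w = Mul(Pow(Add(-12, 86), -1), Add(-213, 86)) = Mul(Pow(74, -1), -127) = Mul(Rational(1, 74), -127) = Rational(-127, 74) ≈ -1.7162)
Mul(Add(-28258, Add(23010, 6517)), Add(3787, w)) = Mul(Add(-28258, Add(23010, 6517)), Add(3787, Rational(-127, 74))) = Mul(Add(-28258, 29527), Rational(280111, 74)) = Mul(1269, Rational(280111, 74)) = Rational(355460859, 74)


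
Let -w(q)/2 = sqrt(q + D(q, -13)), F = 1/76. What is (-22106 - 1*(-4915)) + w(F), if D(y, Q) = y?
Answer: -17191 - sqrt(38)/19 ≈ -17191.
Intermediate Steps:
F = 1/76 ≈ 0.013158
w(q) = -2*sqrt(2)*sqrt(q) (w(q) = -2*sqrt(q + q) = -2*sqrt(2)*sqrt(q))
(-22106 - 1*(-4915)) + w(F) = (-22106 - 1*(-4915)) - 2*sqrt(2)*sqrt(1/76) = (-22106 + 4915) - 2*sqrt(2)*sqrt(19)/38 = -17191 - sqrt(38)/19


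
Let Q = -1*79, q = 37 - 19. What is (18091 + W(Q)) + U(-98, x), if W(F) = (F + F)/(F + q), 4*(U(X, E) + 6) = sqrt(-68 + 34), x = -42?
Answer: 1103343/61 + I*sqrt(34)/4 ≈ 18088.0 + 1.4577*I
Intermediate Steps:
q = 18
Q = -79
U(X, E) = -6 + I*sqrt(34)/4 (U(X, E) = -6 + sqrt(-68 + 34)/4 = -6 + sqrt(-34)/4 = -6 + (I*sqrt(34))/4 = -6 + I*sqrt(34)/4)
W(F) = 2*F/(18 + F) (W(F) = (F + F)/(F + 18) = (2*F)/(18 + F) = 2*F/(18 + F))
(18091 + W(Q)) + U(-98, x) = (18091 + 2*(-79)/(18 - 79)) + (-6 + I*sqrt(34)/4) = (18091 + 2*(-79)/(-61)) + (-6 + I*sqrt(34)/4) = (18091 + 2*(-79)*(-1/61)) + (-6 + I*sqrt(34)/4) = (18091 + 158/61) + (-6 + I*sqrt(34)/4) = 1103709/61 + (-6 + I*sqrt(34)/4) = 1103343/61 + I*sqrt(34)/4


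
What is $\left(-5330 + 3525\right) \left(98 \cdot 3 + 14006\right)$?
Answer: $-25811500$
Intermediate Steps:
$\left(-5330 + 3525\right) \left(98 \cdot 3 + 14006\right) = - 1805 \left(294 + 14006\right) = \left(-1805\right) 14300 = -25811500$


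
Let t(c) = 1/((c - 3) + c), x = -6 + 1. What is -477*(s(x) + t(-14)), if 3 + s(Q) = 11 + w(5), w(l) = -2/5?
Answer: -559521/155 ≈ -3609.8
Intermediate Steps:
w(l) = -⅖ (w(l) = -2*⅕ = -⅖)
x = -5
t(c) = 1/(-3 + 2*c) (t(c) = 1/((-3 + c) + c) = 1/(-3 + 2*c))
s(Q) = 38/5 (s(Q) = -3 + (11 - ⅖) = -3 + 53/5 = 38/5)
-477*(s(x) + t(-14)) = -477*(38/5 + 1/(-3 + 2*(-14))) = -477*(38/5 + 1/(-3 - 28)) = -477*(38/5 + 1/(-31)) = -477*(38/5 - 1/31) = -477*1173/155 = -559521/155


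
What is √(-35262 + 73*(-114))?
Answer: 8*I*√681 ≈ 208.77*I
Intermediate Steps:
√(-35262 + 73*(-114)) = √(-35262 - 8322) = √(-43584) = 8*I*√681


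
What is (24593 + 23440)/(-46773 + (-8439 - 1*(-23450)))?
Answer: -48033/31762 ≈ -1.5123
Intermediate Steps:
(24593 + 23440)/(-46773 + (-8439 - 1*(-23450))) = 48033/(-46773 + (-8439 + 23450)) = 48033/(-46773 + 15011) = 48033/(-31762) = 48033*(-1/31762) = -48033/31762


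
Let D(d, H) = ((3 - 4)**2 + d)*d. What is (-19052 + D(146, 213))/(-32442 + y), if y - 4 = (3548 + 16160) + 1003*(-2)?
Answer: -1205/7368 ≈ -0.16355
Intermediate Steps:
y = 17706 (y = 4 + ((3548 + 16160) + 1003*(-2)) = 4 + (19708 - 2006) = 4 + 17702 = 17706)
D(d, H) = d*(1 + d) (D(d, H) = ((-1)**2 + d)*d = (1 + d)*d = d*(1 + d))
(-19052 + D(146, 213))/(-32442 + y) = (-19052 + 146*(1 + 146))/(-32442 + 17706) = (-19052 + 146*147)/(-14736) = (-19052 + 21462)*(-1/14736) = 2410*(-1/14736) = -1205/7368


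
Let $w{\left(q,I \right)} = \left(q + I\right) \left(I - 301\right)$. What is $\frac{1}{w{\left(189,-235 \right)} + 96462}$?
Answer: $\frac{1}{121118} \approx 8.2564 \cdot 10^{-6}$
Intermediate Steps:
$w{\left(q,I \right)} = \left(-301 + I\right) \left(I + q\right)$ ($w{\left(q,I \right)} = \left(I + q\right) \left(-301 + I\right) = \left(-301 + I\right) \left(I + q\right)$)
$\frac{1}{w{\left(189,-235 \right)} + 96462} = \frac{1}{\left(\left(-235\right)^{2} - -70735 - 56889 - 44415\right) + 96462} = \frac{1}{\left(55225 + 70735 - 56889 - 44415\right) + 96462} = \frac{1}{24656 + 96462} = \frac{1}{121118}$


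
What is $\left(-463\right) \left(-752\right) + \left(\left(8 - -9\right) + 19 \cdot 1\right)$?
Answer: $348212$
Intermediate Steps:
$\left(-463\right) \left(-752\right) + \left(\left(8 - -9\right) + 19 \cdot 1\right) = 348176 + \left(\left(8 + 9\right) + 19\right) = 348176 + \left(17 + 19\right) = 348176 + 36 = 348212$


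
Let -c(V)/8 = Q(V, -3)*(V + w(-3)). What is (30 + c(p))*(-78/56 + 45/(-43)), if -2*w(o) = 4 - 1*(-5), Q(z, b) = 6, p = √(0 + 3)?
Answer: -361251/602 + 35244*√3/301 ≈ -397.28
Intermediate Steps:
p = √3 ≈ 1.7320
w(o) = -9/2 (w(o) = -(4 - 1*(-5))/2 = -(4 + 5)/2 = -½*9 = -9/2)
c(V) = 216 - 48*V (c(V) = -48*(V - 9/2) = -48*(-9/2 + V) = -8*(-27 + 6*V) = 216 - 48*V)
(30 + c(p))*(-78/56 + 45/(-43)) = (30 + (216 - 48*√3))*(-78/56 + 45/(-43)) = (246 - 48*√3)*(-78*1/56 + 45*(-1/43)) = (246 - 48*√3)*(-39/28 - 45/43) = (246 - 48*√3)*(-2937/1204) = -361251/602 + 35244*√3/301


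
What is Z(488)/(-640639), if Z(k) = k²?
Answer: -238144/640639 ≈ -0.37173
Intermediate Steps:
Z(488)/(-640639) = 488²/(-640639) = 238144*(-1/640639) = -238144/640639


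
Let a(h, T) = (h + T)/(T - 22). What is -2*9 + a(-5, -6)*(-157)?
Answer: -2231/28 ≈ -79.679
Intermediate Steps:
a(h, T) = (T + h)/(-22 + T)
-2*9 + a(-5, -6)*(-157) = -2*9 + ((-6 - 5)/(-22 - 6))*(-157) = -18 + (-11/(-28))*(-157) = -18 - 1/28*(-11)*(-157) = -18 + (11/28)*(-157) = -18 - 1727/28 = -2231/28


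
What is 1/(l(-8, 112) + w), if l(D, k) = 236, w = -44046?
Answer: -1/43810 ≈ -2.2826e-5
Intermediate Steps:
1/(l(-8, 112) + w) = 1/(236 - 44046) = 1/(-43810) = -1/43810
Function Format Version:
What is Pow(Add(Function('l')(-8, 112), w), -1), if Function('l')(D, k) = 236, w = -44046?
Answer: Rational(-1, 43810) ≈ -2.2826e-5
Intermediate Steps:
Pow(Add(Function('l')(-8, 112), w), -1) = Pow(Add(236, -44046), -1) = Pow(-43810, -1) = Rational(-1, 43810)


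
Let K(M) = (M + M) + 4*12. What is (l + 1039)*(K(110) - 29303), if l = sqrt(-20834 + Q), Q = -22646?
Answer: -30167365 - 58070*I*sqrt(10870) ≈ -3.0167e+7 - 6.0543e+6*I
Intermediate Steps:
l = 2*I*sqrt(10870) (l = sqrt(-20834 - 22646) = sqrt(-43480) = 2*I*sqrt(10870) ≈ 208.52*I)
K(M) = 48 + 2*M (K(M) = 2*M + 48 = 48 + 2*M)
(l + 1039)*(K(110) - 29303) = (2*I*sqrt(10870) + 1039)*((48 + 2*110) - 29303) = (1039 + 2*I*sqrt(10870))*((48 + 220) - 29303) = (1039 + 2*I*sqrt(10870))*(268 - 29303) = (1039 + 2*I*sqrt(10870))*(-29035) = -30167365 - 58070*I*sqrt(10870)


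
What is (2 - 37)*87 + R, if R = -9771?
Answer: -12816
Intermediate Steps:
(2 - 37)*87 + R = (2 - 37)*87 - 9771 = -35*87 - 9771 = -3045 - 9771 = -12816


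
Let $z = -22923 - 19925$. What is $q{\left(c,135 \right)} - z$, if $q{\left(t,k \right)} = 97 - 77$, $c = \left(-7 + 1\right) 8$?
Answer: $42868$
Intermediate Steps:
$c = -48$ ($c = \left(-6\right) 8 = -48$)
$q{\left(t,k \right)} = 20$
$z = -42848$ ($z = -22923 - 19925 = -42848$)
$q{\left(c,135 \right)} - z = 20 - -42848 = 20 + 42848 = 42868$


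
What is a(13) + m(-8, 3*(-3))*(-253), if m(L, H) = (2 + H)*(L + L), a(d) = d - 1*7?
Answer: -28330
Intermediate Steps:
a(d) = -7 + d (a(d) = d - 7 = -7 + d)
m(L, H) = 2*L*(2 + H) (m(L, H) = (2 + H)*(2*L) = 2*L*(2 + H))
a(13) + m(-8, 3*(-3))*(-253) = (-7 + 13) + (2*(-8)*(2 + 3*(-3)))*(-253) = 6 + (2*(-8)*(2 - 9))*(-253) = 6 + (2*(-8)*(-7))*(-253) = 6 + 112*(-253) = 6 - 28336 = -28330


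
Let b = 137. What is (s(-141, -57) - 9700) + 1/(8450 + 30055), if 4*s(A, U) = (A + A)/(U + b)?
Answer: -11953037809/1232160 ≈ -9700.9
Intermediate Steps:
s(A, U) = A/(2*(137 + U)) (s(A, U) = ((A + A)/(U + 137))/4 = ((2*A)/(137 + U))/4 = (2*A/(137 + U))/4 = A/(2*(137 + U)))
(s(-141, -57) - 9700) + 1/(8450 + 30055) = ((½)*(-141)/(137 - 57) - 9700) + 1/(8450 + 30055) = ((½)*(-141)/80 - 9700) + 1/38505 = ((½)*(-141)*(1/80) - 9700) + 1/38505 = (-141/160 - 9700) + 1/38505 = -1552141/160 + 1/38505 = -11953037809/1232160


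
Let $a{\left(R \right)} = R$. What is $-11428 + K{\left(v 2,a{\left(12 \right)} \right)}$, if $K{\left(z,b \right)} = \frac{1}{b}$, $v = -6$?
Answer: $- \frac{137135}{12} \approx -11428.0$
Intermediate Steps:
$-11428 + K{\left(v 2,a{\left(12 \right)} \right)} = -11428 + \frac{1}{12} = - \frac{137135}{12}$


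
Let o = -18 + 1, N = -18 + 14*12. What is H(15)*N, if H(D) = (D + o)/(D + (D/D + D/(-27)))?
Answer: -2700/139 ≈ -19.424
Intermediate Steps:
N = 150 (N = -18 + 168 = 150)
o = -17
H(D) = (-17 + D)/(1 + 26*D/27) (H(D) = (D - 17)/(D + (D/D + D/(-27))) = (-17 + D)/(D + (1 + D*(-1/27))) = (-17 + D)/(D + (1 - D/27)) = (-17 + D)/(1 + 26*D/27))
H(15)*N = (27*(-17 + 15)/(27 + 26*15))*150 = (27*(-2)/(27 + 390))*150 = (27*(-2)/417)*150 = (27*(1/417)*(-2))*150 = -18/139*150 = -2700/139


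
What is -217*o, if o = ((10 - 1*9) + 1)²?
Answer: -868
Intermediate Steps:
o = 4 (o = ((10 - 9) + 1)² = (1 + 1)² = 2² = 4)
-217*o = -217*4 = -868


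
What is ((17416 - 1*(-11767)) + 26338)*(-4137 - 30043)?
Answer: -1897707780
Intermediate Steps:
((17416 - 1*(-11767)) + 26338)*(-4137 - 30043) = ((17416 + 11767) + 26338)*(-34180) = (29183 + 26338)*(-34180) = 55521*(-34180) = -1897707780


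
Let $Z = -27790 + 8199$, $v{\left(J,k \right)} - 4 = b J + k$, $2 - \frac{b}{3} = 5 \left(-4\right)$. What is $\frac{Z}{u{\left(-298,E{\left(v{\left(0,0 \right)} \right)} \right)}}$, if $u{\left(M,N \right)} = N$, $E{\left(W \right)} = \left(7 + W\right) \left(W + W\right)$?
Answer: $- \frac{1781}{8} \approx -222.63$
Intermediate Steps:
$b = 66$ ($b = 6 - 3 \cdot 5 \left(-4\right) = 6 - -60 = 6 + 60 = 66$)
$v{\left(J,k \right)} = 4 + k + 66 J$ ($v{\left(J,k \right)} = 4 + \left(66 J + k\right) = 4 + \left(k + 66 J\right) = 4 + k + 66 J$)
$E{\left(W \right)} = 2 W \left(7 + W\right)$ ($E{\left(W \right)} = \left(7 + W\right) 2 W = 2 W \left(7 + W\right)$)
$Z = -19591$
$\frac{Z}{u{\left(-298,E{\left(v{\left(0,0 \right)} \right)} \right)}} = - \frac{19591}{2 \left(4 + 0 + 66 \cdot 0\right) \left(7 + \left(4 + 0 + 66 \cdot 0\right)\right)} = - \frac{19591}{2 \left(4 + 0 + 0\right) \left(7 + \left(4 + 0 + 0\right)\right)} = - \frac{19591}{2 \cdot 4 \left(7 + 4\right)} = - \frac{19591}{2 \cdot 4 \cdot 11} = - \frac{19591}{88} = \left(-19591\right) \frac{1}{88} = - \frac{1781}{8}$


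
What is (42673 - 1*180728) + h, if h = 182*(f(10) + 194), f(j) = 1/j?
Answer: -513644/5 ≈ -1.0273e+5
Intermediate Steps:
f(j) = 1/j
h = 176631/5 (h = 182*(1/10 + 194) = 182*(⅒ + 194) = 182*(1941/10) = 176631/5 ≈ 35326.)
(42673 - 1*180728) + h = (42673 - 1*180728) + 176631/5 = (42673 - 180728) + 176631/5 = -138055 + 176631/5 = -513644/5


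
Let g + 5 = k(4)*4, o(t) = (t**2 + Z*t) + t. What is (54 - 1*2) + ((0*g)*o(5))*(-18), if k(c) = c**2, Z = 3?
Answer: 52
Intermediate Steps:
o(t) = t**2 + 4*t (o(t) = (t**2 + 3*t) + t = t**2 + 4*t)
g = 59 (g = -5 + 4**2*4 = -5 + 16*4 = -5 + 64 = 59)
(54 - 1*2) + ((0*g)*o(5))*(-18) = (54 - 1*2) + ((0*59)*(5*(4 + 5)))*(-18) = (54 - 2) + (0*(5*9))*(-18) = 52 + (0*45)*(-18) = 52 + 0*(-18) = 52 + 0 = 52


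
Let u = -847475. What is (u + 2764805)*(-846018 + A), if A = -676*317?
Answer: -2032964172300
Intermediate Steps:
A = -214292
(u + 2764805)*(-846018 + A) = (-847475 + 2764805)*(-846018 - 214292) = 1917330*(-1060310) = -2032964172300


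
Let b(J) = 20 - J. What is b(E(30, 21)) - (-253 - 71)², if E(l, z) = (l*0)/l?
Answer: -104956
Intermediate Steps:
E(l, z) = 0 (E(l, z) = 0/l = 0)
b(E(30, 21)) - (-253 - 71)² = (20 - 1*0) - (-253 - 71)² = (20 + 0) - 1*(-324)² = 20 - 1*104976 = 20 - 104976 = -104956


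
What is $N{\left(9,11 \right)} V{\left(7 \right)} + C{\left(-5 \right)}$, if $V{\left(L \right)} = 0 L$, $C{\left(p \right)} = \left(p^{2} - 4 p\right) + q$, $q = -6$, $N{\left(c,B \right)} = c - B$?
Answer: $39$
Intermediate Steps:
$C{\left(p \right)} = -6 + p^{2} - 4 p$ ($C{\left(p \right)} = \left(p^{2} - 4 p\right) - 6 = -6 + p^{2} - 4 p$)
$V{\left(L \right)} = 0$
$N{\left(9,11 \right)} V{\left(7 \right)} + C{\left(-5 \right)} = \left(9 - 11\right) 0 - \left(-14 - 25\right) = \left(9 - 11\right) 0 + \left(-6 + 25 + 20\right) = \left(-2\right) 0 + 39 = 0 + 39 = 39$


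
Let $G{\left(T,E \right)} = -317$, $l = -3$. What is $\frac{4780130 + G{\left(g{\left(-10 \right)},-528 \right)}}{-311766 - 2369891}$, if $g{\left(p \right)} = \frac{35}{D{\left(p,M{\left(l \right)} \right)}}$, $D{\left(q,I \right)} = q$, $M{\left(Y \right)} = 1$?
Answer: $- \frac{4779813}{2681657} \approx -1.7824$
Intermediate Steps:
$g{\left(p \right)} = \frac{35}{p}$
$\frac{4780130 + G{\left(g{\left(-10 \right)},-528 \right)}}{-311766 - 2369891} = \frac{4780130 - 317}{-311766 - 2369891} = \frac{4779813}{-2681657} = 4779813 \left(- \frac{1}{2681657}\right) = - \frac{4779813}{2681657}$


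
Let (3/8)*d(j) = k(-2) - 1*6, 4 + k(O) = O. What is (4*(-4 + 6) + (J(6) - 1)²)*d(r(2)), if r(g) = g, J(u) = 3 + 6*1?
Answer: -2304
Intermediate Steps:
k(O) = -4 + O
J(u) = 9 (J(u) = 3 + 6 = 9)
d(j) = -32 (d(j) = 8*((-4 - 2) - 1*6)/3 = 8*(-6 - 6)/3 = (8/3)*(-12) = -32)
(4*(-4 + 6) + (J(6) - 1)²)*d(r(2)) = (4*(-4 + 6) + (9 - 1)²)*(-32) = (4*2 + 8²)*(-32) = (8 + 64)*(-32) = 72*(-32) = -2304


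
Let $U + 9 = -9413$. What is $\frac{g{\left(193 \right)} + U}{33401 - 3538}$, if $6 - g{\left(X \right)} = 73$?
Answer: $- \frac{9489}{29863} \approx -0.31775$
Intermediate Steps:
$U = -9422$ ($U = -9 - 9413 = -9422$)
$g{\left(X \right)} = -67$ ($g{\left(X \right)} = 6 - 73 = -67$)
$\frac{g{\left(193 \right)} + U}{33401 - 3538} = \frac{-67 - 9422}{33401 - 3538} = - \frac{9489}{29863}$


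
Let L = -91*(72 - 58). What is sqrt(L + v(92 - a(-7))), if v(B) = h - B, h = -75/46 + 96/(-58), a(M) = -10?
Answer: I*sqrt(2454515978)/1334 ≈ 37.139*I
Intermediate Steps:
h = -4383/1334 (h = -75*1/46 + 96*(-1/58) = -75/46 - 48/29 = -4383/1334 ≈ -3.2856)
v(B) = -4383/1334 - B
L = -1274 (L = -91*14 = -1274)
sqrt(L + v(92 - a(-7))) = sqrt(-1274 + (-4383/1334 - (92 - 1*(-10)))) = sqrt(-1274 + (-4383/1334 - (92 + 10))) = sqrt(-1274 + (-4383/1334 - 1*102)) = sqrt(-1274 + (-4383/1334 - 102)) = sqrt(-1274 - 140451/1334) = sqrt(-1839967/1334) = I*sqrt(2454515978)/1334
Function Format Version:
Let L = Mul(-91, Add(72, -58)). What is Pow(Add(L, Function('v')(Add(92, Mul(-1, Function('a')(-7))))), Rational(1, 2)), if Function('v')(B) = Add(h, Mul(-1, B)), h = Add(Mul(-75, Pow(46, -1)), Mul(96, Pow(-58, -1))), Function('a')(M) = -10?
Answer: Mul(Rational(1, 1334), I, Pow(2454515978, Rational(1, 2))) ≈ Mul(37.139, I)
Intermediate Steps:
h = Rational(-4383, 1334) (h = Add(Mul(-75, Rational(1, 46)), Mul(96, Rational(-1, 58))) = Add(Rational(-75, 46), Rational(-48, 29)) = Rational(-4383, 1334) ≈ -3.2856)
Function('v')(B) = Add(Rational(-4383, 1334), Mul(-1, B))
L = -1274 (L = Mul(-91, 14) = -1274)
Pow(Add(L, Function('v')(Add(92, Mul(-1, Function('a')(-7))))), Rational(1, 2)) = Pow(Add(-1274, Add(Rational(-4383, 1334), Mul(-1, Add(92, Mul(-1, -10))))), Rational(1, 2)) = Pow(Add(-1274, Add(Rational(-4383, 1334), Mul(-1, Add(92, 10)))), Rational(1, 2)) = Pow(Add(-1274, Add(Rational(-4383, 1334), Mul(-1, 102))), Rational(1, 2)) = Pow(Add(-1274, Add(Rational(-4383, 1334), -102)), Rational(1, 2)) = Pow(Add(-1274, Rational(-140451, 1334)), Rational(1, 2)) = Pow(Rational(-1839967, 1334), Rational(1, 2)) = Mul(Rational(1, 1334), I, Pow(2454515978, Rational(1, 2)))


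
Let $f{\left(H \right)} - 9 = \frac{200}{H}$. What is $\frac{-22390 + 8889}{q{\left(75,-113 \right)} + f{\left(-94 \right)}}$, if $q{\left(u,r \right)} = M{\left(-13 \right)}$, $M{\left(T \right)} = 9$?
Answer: $- \frac{634547}{746} \approx -850.6$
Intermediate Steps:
$f{\left(H \right)} = 9 + \frac{200}{H}$
$q{\left(u,r \right)} = 9$
$\frac{-22390 + 8889}{q{\left(75,-113 \right)} + f{\left(-94 \right)}} = \frac{-22390 + 8889}{9 + \left(9 + \frac{200}{-94}\right)} = - \frac{13501}{9 + \left(9 + 200 \left(- \frac{1}{94}\right)\right)} = - \frac{13501}{9 + \left(9 - \frac{100}{47}\right)} = - \frac{13501}{9 + \frac{323}{47}} = - \frac{13501}{\frac{746}{47}} = \left(-13501\right) \frac{47}{746} = - \frac{634547}{746}$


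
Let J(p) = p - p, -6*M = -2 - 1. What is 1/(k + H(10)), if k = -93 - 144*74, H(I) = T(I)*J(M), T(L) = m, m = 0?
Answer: -1/10749 ≈ -9.3032e-5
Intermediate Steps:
M = ½ (M = -(-2 - 1)/6 = -⅙*(-3) = ½ ≈ 0.50000)
J(p) = 0
T(L) = 0
H(I) = 0 (H(I) = 0*0 = 0)
k = -10749 (k = -93 - 10656 = -10749)
1/(k + H(10)) = 1/(-10749 + 0) = 1/(-10749) = -1/10749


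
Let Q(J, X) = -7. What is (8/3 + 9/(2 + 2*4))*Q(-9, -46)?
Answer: -749/30 ≈ -24.967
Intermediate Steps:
(8/3 + 9/(2 + 2*4))*Q(-9, -46) = (8/3 + 9/(2 + 2*4))*(-7) = (8*(⅓) + 9/(2 + 8))*(-7) = (8/3 + 9/10)*(-7) = (107/30)*(-7) = -749/30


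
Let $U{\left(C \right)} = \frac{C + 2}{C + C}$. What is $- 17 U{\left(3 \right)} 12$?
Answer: $-170$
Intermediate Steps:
$U{\left(C \right)} = \frac{2 + C}{2 C}$
$- 17 U{\left(3 \right)} 12 = - 17 \frac{2 + 3}{2 \cdot 3} \cdot 12 = - 17 \cdot \frac{1}{2} \cdot \frac{1}{3} \cdot 5 \cdot 12 = \left(-17\right) \frac{5}{6} \cdot 12 = \left(- \frac{85}{6}\right) 12 = -170$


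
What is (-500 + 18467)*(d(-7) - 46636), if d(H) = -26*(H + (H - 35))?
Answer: -815019054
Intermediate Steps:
d(H) = 910 - 52*H (d(H) = -26*(H + (-35 + H)) = -26*(-35 + 2*H) = 910 - 52*H)
(-500 + 18467)*(d(-7) - 46636) = (-500 + 18467)*((910 - 52*(-7)) - 46636) = 17967*((910 + 364) - 46636) = 17967*(1274 - 46636) = 17967*(-45362) = -815019054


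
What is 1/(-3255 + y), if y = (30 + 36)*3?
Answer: -1/3057 ≈ -0.00032712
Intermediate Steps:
y = 198 (y = 66*3 = 198)
1/(-3255 + y) = 1/(-3255 + 198) = 1/(-3057) = -1/3057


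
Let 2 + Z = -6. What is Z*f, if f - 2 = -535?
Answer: 4264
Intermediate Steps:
f = -533 (f = 2 - 535 = -533)
Z = -8 (Z = -2 - 6 = -8)
Z*f = -8*(-533) = 4264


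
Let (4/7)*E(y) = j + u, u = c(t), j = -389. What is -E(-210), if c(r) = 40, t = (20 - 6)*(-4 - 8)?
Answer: 2443/4 ≈ 610.75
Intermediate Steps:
t = -168 (t = 14*(-12) = -168)
u = 40
E(y) = -2443/4 (E(y) = 7*(-389 + 40)/4 = (7/4)*(-349) = -2443/4)
-E(-210) = -1*(-2443/4) = 2443/4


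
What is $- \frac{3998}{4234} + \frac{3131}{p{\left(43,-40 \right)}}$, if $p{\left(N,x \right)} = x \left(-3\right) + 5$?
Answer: $\frac{6378452}{264625} \approx 24.104$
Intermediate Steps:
$p{\left(N,x \right)} = 5 - 3 x$ ($p{\left(N,x \right)} = - 3 x + 5 = 5 - 3 x$)
$- \frac{3998}{4234} + \frac{3131}{p{\left(43,-40 \right)}} = - \frac{3998}{4234} + \frac{3131}{5 - -120} = \left(-3998\right) \frac{1}{4234} + \frac{3131}{5 + 120} = - \frac{1999}{2117} + \frac{3131}{125} = \frac{6378452}{264625}$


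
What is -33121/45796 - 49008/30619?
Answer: -3258502267/1402227724 ≈ -2.3238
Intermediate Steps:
-33121/45796 - 49008/30619 = -3258502267/1402227724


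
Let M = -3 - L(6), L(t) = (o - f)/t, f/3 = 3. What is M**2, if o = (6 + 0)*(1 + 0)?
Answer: 25/4 ≈ 6.2500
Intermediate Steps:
f = 9 (f = 3*3 = 9)
o = 6 (o = 6*1 = 6)
L(t) = -3/t (L(t) = (6 - 1*9)/t = (6 - 9)/t = -3/t)
M = -5/2 (M = -3 - (-3)/6 = -3 - 1*(-1/2) = -3 + 1/2 = -5/2 ≈ -2.5000)
M**2 = (-5/2)**2 = 25/4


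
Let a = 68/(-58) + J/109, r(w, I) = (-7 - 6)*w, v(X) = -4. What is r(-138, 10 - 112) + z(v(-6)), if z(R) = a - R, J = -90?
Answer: 5677162/3161 ≈ 1796.0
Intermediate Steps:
r(w, I) = -13*w
a = -6316/3161 (a = 68/(-58) - 90/109 = 68*(-1/58) - 90*1/109 = -34/29 - 90/109 = -6316/3161 ≈ -1.9981)
z(R) = -6316/3161 - R
r(-138, 10 - 112) + z(v(-6)) = -13*(-138) + (-6316/3161 - 1*(-4)) = 1794 + (-6316/3161 + 4) = 1794 + 6328/3161 = 5677162/3161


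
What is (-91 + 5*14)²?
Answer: 441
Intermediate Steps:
(-91 + 5*14)² = (-91 + 70)² = (-21)² = 441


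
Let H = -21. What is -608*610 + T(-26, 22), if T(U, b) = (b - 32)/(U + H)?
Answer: -17431350/47 ≈ -3.7088e+5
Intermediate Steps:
T(U, b) = (-32 + b)/(-21 + U) (T(U, b) = (b - 32)/(U - 21) = (-32 + b)/(-21 + U))
-608*610 + T(-26, 22) = -608*610 + (-32 + 22)/(-21 - 26) = -370880 - 10/(-47) = -370880 - 1/47*(-10) = -370880 + 10/47 = -17431350/47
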